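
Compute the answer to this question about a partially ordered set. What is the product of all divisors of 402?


Divisors of 402: [1, 2, 3, 6, 67, 134, 201, 402]
Product = n^(d(n)/2) = 402^(8/2)
Product = 26115852816


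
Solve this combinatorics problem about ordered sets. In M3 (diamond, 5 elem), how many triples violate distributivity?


Distributive law: a ^ (b v c) = (a ^ b) v (a ^ c).
Check all 5^3 = 125 ordered triples (a,b,c).
  e.g. a=a1, b=a2, c=a3: lhs=a1 != rhs=0
  e.g. a=a1, b=a3, c=a2: lhs=a1 != rhs=0
Total violating triples: 6


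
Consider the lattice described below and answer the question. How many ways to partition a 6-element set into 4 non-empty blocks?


S(n,k) = k*S(n-1,k) + S(n-1,k-1).
S(5,4) = 10, S(5,3) = 25
S(6,4) = 4*10 + 25 = 40 + 25
S(6,4) = 65


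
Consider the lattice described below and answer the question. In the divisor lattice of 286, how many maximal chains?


A maximal chain goes from the minimum element to a maximal element via cover relations.
Counting all min-to-max paths in the cover graph.
Total maximal chains: 6


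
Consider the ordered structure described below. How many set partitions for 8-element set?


B(n) = number of set partitions of an n-element set.
B(n) satisfies the recurrence: B(n+1) = sum_k C(n,k)*B(k).
B(8) = 4140


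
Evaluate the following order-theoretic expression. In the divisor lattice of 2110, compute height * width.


Height = length of longest chain minus 1; width = size of largest antichain.
A maximum chain: 1 | 211 | 1055 | 2110  (height 3).
A maximum antichain: {2, 5, 211}  (width 3).
Product = 3 * 3 = 9


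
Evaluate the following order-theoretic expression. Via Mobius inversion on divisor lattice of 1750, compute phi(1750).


phi(n) = n * prod_{p|n} (1 - 1/p).
Prime divisors of 1750: [2, 5, 7]
phi(1750) = 1750 * (1 - 1/2) * (1 - 1/5) * (1 - 1/7)
phi(1750) = 600


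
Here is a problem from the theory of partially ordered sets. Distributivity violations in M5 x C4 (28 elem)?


Distributive law: a ^ (b v c) = (a ^ b) v (a ^ c).
Check all 28^3 = 21952 ordered triples (a,b,c).
  e.g. a=(a1,0), b=(a2,0), c=(a3,0): lhs=(a1,0) != rhs=(0,0)
  e.g. a=(a1,0), b=(a2,0), c=(a3,1): lhs=(a1,0) != rhs=(0,0)
Total violating triples: 3840


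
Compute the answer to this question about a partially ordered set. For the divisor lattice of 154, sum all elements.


sigma(n) = sum of divisors.
Divisors of 154: [1, 2, 7, 11, 14, 22, 77, 154]
Sum = 288


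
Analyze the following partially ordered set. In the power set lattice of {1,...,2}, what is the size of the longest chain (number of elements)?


A chain is a totally ordered subset; we count the number of elements in a maximum chain.
Compute, for each element x, the size of the longest chain ending at x:
  {}: 1
  {1}: 2
  {2}: 2
  {1,2}: 3
A maximum chain: {} < {1} < {1,2}
Number of elements in the longest chain: 3


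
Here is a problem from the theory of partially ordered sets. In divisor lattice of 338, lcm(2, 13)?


Join=lcm.
gcd(2,13)=1
lcm=26


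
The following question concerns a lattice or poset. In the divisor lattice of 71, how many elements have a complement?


An element a is complemented if some b has a meet b = bottom, a join b = top.
a is complemented iff gcd(a, n/a)=1, i.e. a is a unitary divisor of 71.
Complemented elements: 1, 71
Count: 2


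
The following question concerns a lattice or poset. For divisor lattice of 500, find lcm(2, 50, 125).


In a divisor lattice, join = lcm (least common multiple).
Compute lcm iteratively: start with first element, then lcm(current, next).
Elements: [2, 50, 125]
lcm(2,50) = 50
lcm(50,125) = 250
Final lcm = 250


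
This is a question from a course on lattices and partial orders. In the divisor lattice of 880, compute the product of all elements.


Divisors of 880: [1, 2, 4, 5, 8, 10, 11, 16, 20, 22, 40, 44, 55, 80, 88, 110, 176, 220, 440, 880]
Product = n^(d(n)/2) = 880^(20/2)
Product = 278500976009402122240000000000


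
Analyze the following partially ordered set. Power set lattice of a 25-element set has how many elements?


Power set = 2^n.
2^25 = 33554432


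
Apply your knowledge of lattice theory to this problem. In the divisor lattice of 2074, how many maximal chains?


A maximal chain goes from the minimum element to a maximal element via cover relations.
Counting all min-to-max paths in the cover graph.
Total maximal chains: 6


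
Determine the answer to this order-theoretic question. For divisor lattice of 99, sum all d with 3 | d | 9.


Interval [3,9] in divisors of 99: [3, 9]
Sum = 12


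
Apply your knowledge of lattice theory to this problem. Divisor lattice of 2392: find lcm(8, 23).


In a divisor lattice, join = lcm (least common multiple).
gcd(8,23) = 1
lcm(8,23) = 8*23/gcd = 184/1 = 184


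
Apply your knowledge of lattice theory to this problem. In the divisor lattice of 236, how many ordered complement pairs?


Complement pair (a,b): a meet b = bottom, a join b = top.
Here: gcd(a,b)=1 and lcm(a,b)=236, i.e. a*b=236 with a,b coprime.
Pairs found: (1,236), (4,59), (59,4), (236,1)
Total ordered pairs: 4


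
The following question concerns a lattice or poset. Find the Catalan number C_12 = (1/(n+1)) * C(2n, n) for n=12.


C(n) = C(2n, n) / (n+1).
C(24, 12) = 2704156
C(12) = 2704156 / 13 = 208012


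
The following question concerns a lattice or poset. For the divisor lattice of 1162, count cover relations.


A cover relation a -< b holds when a < b with no c strictly between.
Cover relations:
  1 -< 2
  1 -< 7
  1 -< 83
  2 -< 14
  2 -< 166
  7 -< 14
  7 -< 581
  14 -< 1162
  ...4 more
Total: 12


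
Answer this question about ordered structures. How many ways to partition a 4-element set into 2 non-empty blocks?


S(n,k) = k*S(n-1,k) + S(n-1,k-1).
S(3,2) = 3, S(3,1) = 1
S(4,2) = 2*3 + 1 = 6 + 1
S(4,2) = 7


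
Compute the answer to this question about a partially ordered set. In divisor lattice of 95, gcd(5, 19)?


Meet=gcd.
gcd(5,19)=1


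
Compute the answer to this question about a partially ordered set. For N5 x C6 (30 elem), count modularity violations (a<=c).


Modular law: if a <= c then a v (b ^ c) = (a v b) ^ c.
Check all triples (a,b,c) with a <= c among 30 elements.
  e.g. a=(a,0), b=(c,0), c=(b,0): lhs=(a,0) != rhs=(b,0)
  e.g. a=(a,0), b=(c,1), c=(b,0): lhs=(a,0) != rhs=(b,0)
Total violating triples: 126


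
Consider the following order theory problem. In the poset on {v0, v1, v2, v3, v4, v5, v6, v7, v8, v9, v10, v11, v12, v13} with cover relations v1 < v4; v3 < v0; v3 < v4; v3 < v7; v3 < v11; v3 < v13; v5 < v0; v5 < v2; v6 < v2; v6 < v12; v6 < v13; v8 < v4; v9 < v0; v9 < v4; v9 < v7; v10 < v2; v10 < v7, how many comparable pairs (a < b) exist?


A comparable pair {a,b} has a < b or b < a in the order.
Count unordered pairs where one element is strictly below the other.
Examples: {v0,v3}, {v0,v5}, {v0,v9}, {v1,v4}, ...
Total comparable pairs: 17


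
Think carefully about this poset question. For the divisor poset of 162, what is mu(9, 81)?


In a divisor lattice, mu(a,b) = mu(b/a) where mu is the classical Mobius function.
b/a = 81/9 = 9
Prime factorization of 9: primes [3]
9 is not squarefree, so mu(9) = 0


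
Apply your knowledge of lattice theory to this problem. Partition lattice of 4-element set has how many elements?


B(n) = number of set partitions of an n-element set.
B(n) satisfies the recurrence: B(n+1) = sum_k C(n,k)*B(k).
B(4) = 15


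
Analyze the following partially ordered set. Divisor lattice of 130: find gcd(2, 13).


In a divisor lattice, meet = gcd (greatest common divisor).
By Euclidean algorithm or factoring: gcd(2,13) = 1


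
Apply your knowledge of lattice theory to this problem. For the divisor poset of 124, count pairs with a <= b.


The order relation is {(a,b) : a <= b}, reflexive so it includes (a,a).
Examples: (1,1), (1,124), (1,2), (1,31), (1,4), ...
Total ordered pairs: 18


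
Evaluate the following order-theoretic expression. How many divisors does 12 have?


Divisors of 12: [1, 2, 3, 4, 6, 12]
Count: 6


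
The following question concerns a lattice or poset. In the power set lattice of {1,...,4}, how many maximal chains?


A maximal chain goes from the minimum element to a maximal element via cover relations.
Counting all min-to-max paths in the cover graph.
Total maximal chains: 24


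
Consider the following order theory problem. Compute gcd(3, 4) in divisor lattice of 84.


In a divisor lattice, meet = gcd (greatest common divisor).
By Euclidean algorithm or factoring: gcd(3,4) = 1


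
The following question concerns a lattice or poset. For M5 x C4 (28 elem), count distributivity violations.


Distributive law: a ^ (b v c) = (a ^ b) v (a ^ c).
Check all 28^3 = 21952 ordered triples (a,b,c).
  e.g. a=(a1,0), b=(a2,0), c=(a3,0): lhs=(a1,0) != rhs=(0,0)
  e.g. a=(a1,0), b=(a2,0), c=(a3,1): lhs=(a1,0) != rhs=(0,0)
Total violating triples: 3840


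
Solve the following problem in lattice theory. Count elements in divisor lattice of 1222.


Divisors of 1222: [1, 2, 13, 26, 47, 94, 611, 1222]
Count: 8


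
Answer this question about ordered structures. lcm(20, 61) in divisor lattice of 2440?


Join=lcm.
gcd(20,61)=1
lcm=1220


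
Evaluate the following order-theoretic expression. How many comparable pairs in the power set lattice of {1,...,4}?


A comparable pair {a,b} has a < b or b < a in the order.
Count unordered pairs where one element is strictly below the other.
Examples: {{},{1}}, {{},{2}}, {{},{3}}, {{},{4}}, ...
Total comparable pairs: 65


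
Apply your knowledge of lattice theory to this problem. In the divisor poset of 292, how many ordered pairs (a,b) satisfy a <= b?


The order relation is {(a,b) : a <= b}, reflexive so it includes (a,a).
Examples: (1,1), (1,146), (1,2), (1,292), (1,4), ...
Total ordered pairs: 18


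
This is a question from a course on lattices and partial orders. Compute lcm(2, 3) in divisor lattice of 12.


In a divisor lattice, join = lcm (least common multiple).
gcd(2,3) = 1
lcm(2,3) = 2*3/gcd = 6/1 = 6


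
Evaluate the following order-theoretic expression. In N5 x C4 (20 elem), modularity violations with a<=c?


Modular law: if a <= c then a v (b ^ c) = (a v b) ^ c.
Check all triples (a,b,c) with a <= c among 20 elements.
  e.g. a=(a,0), b=(c,0), c=(b,0): lhs=(a,0) != rhs=(b,0)
  e.g. a=(a,0), b=(c,1), c=(b,0): lhs=(a,0) != rhs=(b,0)
Total violating triples: 40


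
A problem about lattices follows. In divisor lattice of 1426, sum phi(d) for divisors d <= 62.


Divisors of 1426 up to 62: [1, 2, 23, 31, 46, 62]
phi values: [1, 1, 22, 30, 22, 30]
Sum = 106


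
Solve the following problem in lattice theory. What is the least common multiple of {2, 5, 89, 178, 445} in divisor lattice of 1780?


In a divisor lattice, join = lcm (least common multiple).
Compute lcm iteratively: start with first element, then lcm(current, next).
Elements: [2, 5, 89, 178, 445]
lcm(2,5) = 10
lcm(10,89) = 890
lcm(890,178) = 890
lcm(890,445) = 890
Final lcm = 890


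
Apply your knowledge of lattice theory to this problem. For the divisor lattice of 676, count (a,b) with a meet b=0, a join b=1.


Complement pair (a,b): a meet b = bottom, a join b = top.
Here: gcd(a,b)=1 and lcm(a,b)=676, i.e. a*b=676 with a,b coprime.
Pairs found: (1,676), (4,169), (169,4), (676,1)
Total ordered pairs: 4


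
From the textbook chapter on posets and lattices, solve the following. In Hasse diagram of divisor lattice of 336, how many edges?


A cover relation a -< b holds when a < b with no c strictly between.
Cover relations:
  1 -< 2
  1 -< 3
  1 -< 7
  2 -< 4
  2 -< 6
  2 -< 14
  3 -< 6
  3 -< 21
  ...28 more
Total: 36


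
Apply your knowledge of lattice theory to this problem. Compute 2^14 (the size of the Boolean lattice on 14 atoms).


Power set = 2^n.
2^14 = 16384


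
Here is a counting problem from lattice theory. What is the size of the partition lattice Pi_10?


B(n) = number of set partitions of an n-element set.
B(n) satisfies the recurrence: B(n+1) = sum_k C(n,k)*B(k).
B(10) = 115975


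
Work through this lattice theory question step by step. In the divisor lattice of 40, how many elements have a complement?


An element a is complemented if some b has a meet b = bottom, a join b = top.
a is complemented iff gcd(a, n/a)=1, i.e. a is a unitary divisor of 40.
Complemented elements: 1, 5, 8, 40
Count: 4


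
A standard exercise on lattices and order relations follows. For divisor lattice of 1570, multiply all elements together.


Divisors of 1570: [1, 2, 5, 10, 157, 314, 785, 1570]
Product = n^(d(n)/2) = 1570^(8/2)
Product = 6075732010000


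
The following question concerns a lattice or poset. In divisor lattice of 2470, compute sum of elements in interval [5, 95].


Interval [5,95] in divisors of 2470: [5, 95]
Sum = 100


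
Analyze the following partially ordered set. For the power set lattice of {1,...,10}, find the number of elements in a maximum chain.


A chain is a totally ordered subset; we count the number of elements in a maximum chain.
Compute, for each element x, the size of the longest chain ending at x:
  {}: 1
  {1}: 2
  {2}: 2
  {3}: 2
  {4}: 2
  {5}: 2
  ...
A maximum chain: {} < {1} < {1,2} < {1,2,3} < {1,2,3,4} < {1,2,3,4,5} < {1,2,3,4,5,6} < {1,2,3,4,5,6,7} < {1,2,3,4,5,6,7,8} < {1,2,3,4,5,6,7,8,9} < {1,2,3,4,5,6,7,8,9,10}
Number of elements in the longest chain: 11


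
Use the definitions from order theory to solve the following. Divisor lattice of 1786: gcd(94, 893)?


Meet=gcd.
gcd(94,893)=47


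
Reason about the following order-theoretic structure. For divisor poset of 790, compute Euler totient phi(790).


phi(n) = n * prod_{p|n} (1 - 1/p).
Prime divisors of 790: [2, 5, 79]
phi(790) = 790 * (1 - 1/2) * (1 - 1/5) * (1 - 1/79)
phi(790) = 312


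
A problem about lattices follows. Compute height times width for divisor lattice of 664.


Height = length of longest chain minus 1; width = size of largest antichain.
A maximum chain: 1 | 83 | 166 | 332 | 664  (height 4).
A maximum antichain: {2, 83}  (width 2).
Product = 4 * 2 = 8


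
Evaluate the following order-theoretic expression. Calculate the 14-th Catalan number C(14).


C(n) = C(2n, n) / (n+1).
C(28, 14) = 40116600
C(14) = 40116600 / 15 = 2674440


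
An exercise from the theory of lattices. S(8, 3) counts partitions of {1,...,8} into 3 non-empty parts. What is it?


S(n,k) = k*S(n-1,k) + S(n-1,k-1).
S(7,3) = 301, S(7,2) = 63
S(8,3) = 3*301 + 63 = 903 + 63
S(8,3) = 966


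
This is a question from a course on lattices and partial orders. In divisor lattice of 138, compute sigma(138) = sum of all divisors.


sigma(n) = sum of divisors.
Divisors of 138: [1, 2, 3, 6, 23, 46, 69, 138]
Sum = 288


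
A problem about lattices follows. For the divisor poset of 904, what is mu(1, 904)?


In a divisor lattice, mu(a,b) = mu(b/a) where mu is the classical Mobius function.
b/a = 904/1 = 904
Prime factorization of 904: primes [2, 113]
904 is not squarefree, so mu(904) = 0


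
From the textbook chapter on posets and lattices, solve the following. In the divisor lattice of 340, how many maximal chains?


A maximal chain goes from the minimum element to a maximal element via cover relations.
Counting all min-to-max paths in the cover graph.
Total maximal chains: 12


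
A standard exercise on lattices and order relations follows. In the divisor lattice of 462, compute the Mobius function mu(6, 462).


In a divisor lattice, mu(a,b) = mu(b/a) where mu is the classical Mobius function.
b/a = 462/6 = 77
Prime factorization of 77: primes [7, 11]
77 is squarefree with 2 prime factor(s), so mu(77) = (-1)^2 = 1


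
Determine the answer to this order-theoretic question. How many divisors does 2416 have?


Divisors of 2416: [1, 2, 4, 8, 16, 151, 302, 604, 1208, 2416]
Count: 10


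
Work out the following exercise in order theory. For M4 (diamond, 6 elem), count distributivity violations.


Distributive law: a ^ (b v c) = (a ^ b) v (a ^ c).
Check all 6^3 = 216 ordered triples (a,b,c).
  e.g. a=a1, b=a2, c=a3: lhs=a1 != rhs=0
  e.g. a=a1, b=a2, c=a4: lhs=a1 != rhs=0
Total violating triples: 24


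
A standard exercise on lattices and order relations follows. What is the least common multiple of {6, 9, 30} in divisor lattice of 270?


In a divisor lattice, join = lcm (least common multiple).
Compute lcm iteratively: start with first element, then lcm(current, next).
Elements: [6, 9, 30]
lcm(6,9) = 18
lcm(18,30) = 90
Final lcm = 90


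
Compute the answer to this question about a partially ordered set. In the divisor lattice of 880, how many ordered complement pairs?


Complement pair (a,b): a meet b = bottom, a join b = top.
Here: gcd(a,b)=1 and lcm(a,b)=880, i.e. a*b=880 with a,b coprime.
Pairs found: (1,880), (5,176), (11,80), (16,55), ... (4 more)
Total ordered pairs: 8


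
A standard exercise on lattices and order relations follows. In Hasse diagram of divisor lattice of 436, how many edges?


A cover relation a -< b holds when a < b with no c strictly between.
Cover relations:
  1 -< 2
  1 -< 109
  2 -< 4
  2 -< 218
  4 -< 436
  109 -< 218
  218 -< 436
Total: 7


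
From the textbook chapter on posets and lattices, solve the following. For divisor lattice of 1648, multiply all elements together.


Divisors of 1648: [1, 2, 4, 8, 16, 103, 206, 412, 824, 1648]
Product = n^(d(n)/2) = 1648^(10/2)
Product = 12155869717331968


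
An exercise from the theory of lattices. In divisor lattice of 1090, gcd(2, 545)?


Meet=gcd.
gcd(2,545)=1


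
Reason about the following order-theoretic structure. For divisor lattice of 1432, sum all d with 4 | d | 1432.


Interval [4,1432] in divisors of 1432: [4, 8, 716, 1432]
Sum = 2160


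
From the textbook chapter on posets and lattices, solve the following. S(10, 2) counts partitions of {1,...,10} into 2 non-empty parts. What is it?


S(n,k) = k*S(n-1,k) + S(n-1,k-1).
S(9,2) = 255, S(9,1) = 1
S(10,2) = 2*255 + 1 = 510 + 1
S(10,2) = 511


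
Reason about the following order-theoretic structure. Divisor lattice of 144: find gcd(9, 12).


In a divisor lattice, meet = gcd (greatest common divisor).
By Euclidean algorithm or factoring: gcd(9,12) = 3


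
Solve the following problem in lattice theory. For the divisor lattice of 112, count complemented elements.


An element a is complemented if some b has a meet b = bottom, a join b = top.
a is complemented iff gcd(a, n/a)=1, i.e. a is a unitary divisor of 112.
Complemented elements: 1, 7, 16, 112
Count: 4


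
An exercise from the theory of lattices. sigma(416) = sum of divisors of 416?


sigma(n) = sum of divisors.
Divisors of 416: [1, 2, 4, 8, 13, 16, 26, 32, 52, 104, 208, 416]
Sum = 882


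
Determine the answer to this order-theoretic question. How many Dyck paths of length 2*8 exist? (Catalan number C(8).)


C(n) = C(2n, n) / (n+1).
C(16, 8) = 12870
C(8) = 12870 / 9 = 1430


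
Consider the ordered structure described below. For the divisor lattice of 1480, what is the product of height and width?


Height = length of longest chain minus 1; width = size of largest antichain.
A maximum chain: 1 | 37 | 185 | 370 | 740 | 1480  (height 5).
A maximum antichain: {4, 10, 74, 185}  (width 4).
Product = 5 * 4 = 20


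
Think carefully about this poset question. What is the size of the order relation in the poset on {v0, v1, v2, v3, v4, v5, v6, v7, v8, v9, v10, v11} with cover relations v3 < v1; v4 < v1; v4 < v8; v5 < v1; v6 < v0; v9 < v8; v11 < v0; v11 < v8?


The order relation is {(a,b) : a <= b}, reflexive so it includes (a,a).
Examples: (v0,v0), (v1,v1), (v10,v10), (v11,v0), (v11,v11), ...
Total ordered pairs: 20


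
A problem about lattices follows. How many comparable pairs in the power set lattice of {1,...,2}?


A comparable pair {a,b} has a < b or b < a in the order.
Count unordered pairs where one element is strictly below the other.
Examples: {{},{1}}, {{},{2}}, {{},{1,2}}, {{1},{1,2}}, ...
Total comparable pairs: 5


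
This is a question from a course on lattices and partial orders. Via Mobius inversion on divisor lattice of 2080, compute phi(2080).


phi(n) = n * prod_{p|n} (1 - 1/p).
Prime divisors of 2080: [2, 5, 13]
phi(2080) = 2080 * (1 - 1/2) * (1 - 1/5) * (1 - 1/13)
phi(2080) = 768


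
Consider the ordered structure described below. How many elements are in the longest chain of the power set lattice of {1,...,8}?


A chain is a totally ordered subset; we count the number of elements in a maximum chain.
Compute, for each element x, the size of the longest chain ending at x:
  {}: 1
  {1}: 2
  {2}: 2
  {3}: 2
  {4}: 2
  {5}: 2
  ...
A maximum chain: {} < {1} < {1,2} < {1,2,3} < {1,2,3,4} < {1,2,3,4,5} < {1,2,3,4,5,6} < {1,2,3,4,5,6,7} < {1,2,3,4,5,6,7,8}
Number of elements in the longest chain: 9


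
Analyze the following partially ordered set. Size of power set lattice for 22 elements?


Power set = 2^n.
2^22 = 4194304


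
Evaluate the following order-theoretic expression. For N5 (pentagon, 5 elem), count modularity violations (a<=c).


Modular law: if a <= c then a v (b ^ c) = (a v b) ^ c.
Check all triples (a,b,c) with a <= c among 5 elements.
  e.g. a=a, b=c, c=b: lhs=a != rhs=b
Total violating triples: 1


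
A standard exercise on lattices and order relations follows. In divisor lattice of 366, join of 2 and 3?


In a divisor lattice, join = lcm (least common multiple).
gcd(2,3) = 1
lcm(2,3) = 2*3/gcd = 6/1 = 6


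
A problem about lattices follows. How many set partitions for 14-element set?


B(n) = number of set partitions of an n-element set.
B(n) satisfies the recurrence: B(n+1) = sum_k C(n,k)*B(k).
B(14) = 190899322


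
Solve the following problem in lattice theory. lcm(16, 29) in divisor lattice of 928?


Join=lcm.
gcd(16,29)=1
lcm=464


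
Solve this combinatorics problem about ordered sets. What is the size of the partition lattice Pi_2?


B(n) = number of set partitions of an n-element set.
B(n) satisfies the recurrence: B(n+1) = sum_k C(n,k)*B(k).
B(2) = 2


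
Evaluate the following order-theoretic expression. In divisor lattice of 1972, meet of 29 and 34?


In a divisor lattice, meet = gcd (greatest common divisor).
By Euclidean algorithm or factoring: gcd(29,34) = 1


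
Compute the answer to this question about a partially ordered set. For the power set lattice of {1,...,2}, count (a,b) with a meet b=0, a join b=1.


Complement pair (a,b): a meet b = bottom, a join b = top.
Here: A intersect B = {} and A union B = {1,...,2}.
Pairs found: ({},{1,2}), ({1},{2}), ({2},{1}), ({1,2},{})
Total ordered pairs: 4


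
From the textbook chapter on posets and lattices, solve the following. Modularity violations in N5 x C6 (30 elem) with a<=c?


Modular law: if a <= c then a v (b ^ c) = (a v b) ^ c.
Check all triples (a,b,c) with a <= c among 30 elements.
  e.g. a=(a,0), b=(c,0), c=(b,0): lhs=(a,0) != rhs=(b,0)
  e.g. a=(a,0), b=(c,1), c=(b,0): lhs=(a,0) != rhs=(b,0)
Total violating triples: 126


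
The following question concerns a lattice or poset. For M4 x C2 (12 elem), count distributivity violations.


Distributive law: a ^ (b v c) = (a ^ b) v (a ^ c).
Check all 12^3 = 1728 ordered triples (a,b,c).
  e.g. a=(a1,0), b=(a2,0), c=(a3,0): lhs=(a1,0) != rhs=(0,0)
  e.g. a=(a1,0), b=(a2,0), c=(a3,1): lhs=(a1,0) != rhs=(0,0)
Total violating triples: 192


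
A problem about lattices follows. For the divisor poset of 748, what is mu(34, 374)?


In a divisor lattice, mu(a,b) = mu(b/a) where mu is the classical Mobius function.
b/a = 374/34 = 11
Prime factorization of 11: primes [11]
11 is squarefree with 1 prime factor(s), so mu(11) = (-1)^1 = -1


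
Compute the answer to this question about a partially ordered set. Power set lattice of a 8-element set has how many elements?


Power set = 2^n.
2^8 = 256


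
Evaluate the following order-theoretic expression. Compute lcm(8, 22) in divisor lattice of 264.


In a divisor lattice, join = lcm (least common multiple).
gcd(8,22) = 2
lcm(8,22) = 8*22/gcd = 176/2 = 88


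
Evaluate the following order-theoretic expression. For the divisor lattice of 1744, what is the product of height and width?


Height = length of longest chain minus 1; width = size of largest antichain.
A maximum chain: 1 | 109 | 218 | 436 | 872 | 1744  (height 5).
A maximum antichain: {2, 109}  (width 2).
Product = 5 * 2 = 10


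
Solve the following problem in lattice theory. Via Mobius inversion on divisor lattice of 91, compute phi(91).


phi(n) = n * prod_{p|n} (1 - 1/p).
Prime divisors of 91: [7, 13]
phi(91) = 91 * (1 - 1/7) * (1 - 1/13)
phi(91) = 72


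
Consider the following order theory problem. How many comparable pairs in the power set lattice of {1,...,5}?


A comparable pair {a,b} has a < b or b < a in the order.
Count unordered pairs where one element is strictly below the other.
Examples: {{},{1}}, {{},{2}}, {{},{3}}, {{},{4}}, ...
Total comparable pairs: 211


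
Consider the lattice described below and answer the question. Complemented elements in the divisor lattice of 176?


An element a is complemented if some b has a meet b = bottom, a join b = top.
a is complemented iff gcd(a, n/a)=1, i.e. a is a unitary divisor of 176.
Complemented elements: 1, 11, 16, 176
Count: 4


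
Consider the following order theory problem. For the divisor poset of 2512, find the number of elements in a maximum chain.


A chain is a totally ordered subset; we count the number of elements in a maximum chain.
Compute, for each element x, the size of the longest chain ending at x:
  1: 1
  2: 2
  157: 2
  4: 3
  8: 4
  314: 3
  ...
A maximum chain: 1 < 2 < 4 < 8 < 16 < 2512
Number of elements in the longest chain: 6


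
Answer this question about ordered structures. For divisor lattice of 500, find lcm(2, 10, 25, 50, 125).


In a divisor lattice, join = lcm (least common multiple).
Compute lcm iteratively: start with first element, then lcm(current, next).
Elements: [2, 10, 25, 50, 125]
lcm(2,10) = 10
lcm(10,25) = 50
lcm(50,50) = 50
lcm(50,125) = 250
Final lcm = 250


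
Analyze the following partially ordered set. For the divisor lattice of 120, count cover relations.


A cover relation a -< b holds when a < b with no c strictly between.
Cover relations:
  1 -< 2
  1 -< 3
  1 -< 5
  2 -< 4
  2 -< 6
  2 -< 10
  3 -< 6
  3 -< 15
  ...20 more
Total: 28


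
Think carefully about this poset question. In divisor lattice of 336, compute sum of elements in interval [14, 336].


Interval [14,336] in divisors of 336: [14, 28, 42, 56, 84, 112, 168, 336]
Sum = 840


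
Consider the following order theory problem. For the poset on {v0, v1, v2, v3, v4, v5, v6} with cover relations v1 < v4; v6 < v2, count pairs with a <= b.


The order relation is {(a,b) : a <= b}, reflexive so it includes (a,a).
Examples: (v0,v0), (v1,v1), (v1,v4), (v2,v2), (v3,v3), ...
Total ordered pairs: 9


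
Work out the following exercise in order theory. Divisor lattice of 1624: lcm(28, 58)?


Join=lcm.
gcd(28,58)=2
lcm=812


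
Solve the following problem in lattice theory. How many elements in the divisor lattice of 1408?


Divisors of 1408: [1, 2, 4, 8, 11, 16, 22, 32, 44, 64, 88, 128, 176, 352, 704, 1408]
Count: 16


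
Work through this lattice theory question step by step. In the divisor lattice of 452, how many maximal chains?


A maximal chain goes from the minimum element to a maximal element via cover relations.
Counting all min-to-max paths in the cover graph.
Total maximal chains: 3


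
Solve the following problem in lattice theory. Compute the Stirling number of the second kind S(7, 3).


S(n,k) = k*S(n-1,k) + S(n-1,k-1).
S(6,3) = 90, S(6,2) = 31
S(7,3) = 3*90 + 31 = 270 + 31
S(7,3) = 301


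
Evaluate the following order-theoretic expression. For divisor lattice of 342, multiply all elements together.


Divisors of 342: [1, 2, 3, 6, 9, 18, 19, 38, 57, 114, 171, 342]
Product = n^(d(n)/2) = 342^(12/2)
Product = 1600135042849344


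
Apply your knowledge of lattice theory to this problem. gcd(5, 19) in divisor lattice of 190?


Meet=gcd.
gcd(5,19)=1


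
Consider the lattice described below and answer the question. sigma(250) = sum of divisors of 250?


sigma(n) = sum of divisors.
Divisors of 250: [1, 2, 5, 10, 25, 50, 125, 250]
Sum = 468


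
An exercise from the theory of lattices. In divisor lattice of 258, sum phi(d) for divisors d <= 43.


Divisors of 258 up to 43: [1, 2, 3, 6, 43]
phi values: [1, 1, 2, 2, 42]
Sum = 48


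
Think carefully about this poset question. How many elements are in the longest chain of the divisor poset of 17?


A chain is a totally ordered subset; we count the number of elements in a maximum chain.
Compute, for each element x, the size of the longest chain ending at x:
  1: 1
  17: 2
A maximum chain: 1 < 17
Number of elements in the longest chain: 2


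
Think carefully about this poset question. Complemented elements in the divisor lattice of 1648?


An element a is complemented if some b has a meet b = bottom, a join b = top.
a is complemented iff gcd(a, n/a)=1, i.e. a is a unitary divisor of 1648.
Complemented elements: 1, 16, 103, 1648
Count: 4


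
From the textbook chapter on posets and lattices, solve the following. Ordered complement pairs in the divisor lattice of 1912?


Complement pair (a,b): a meet b = bottom, a join b = top.
Here: gcd(a,b)=1 and lcm(a,b)=1912, i.e. a*b=1912 with a,b coprime.
Pairs found: (1,1912), (8,239), (239,8), (1912,1)
Total ordered pairs: 4


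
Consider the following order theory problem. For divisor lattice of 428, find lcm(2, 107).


In a divisor lattice, join = lcm (least common multiple).
Compute lcm iteratively: start with first element, then lcm(current, next).
Elements: [2, 107]
lcm(2,107) = 214
Final lcm = 214


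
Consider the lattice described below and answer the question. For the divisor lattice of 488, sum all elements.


sigma(n) = sum of divisors.
Divisors of 488: [1, 2, 4, 8, 61, 122, 244, 488]
Sum = 930


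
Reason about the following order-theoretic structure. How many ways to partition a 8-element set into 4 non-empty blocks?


S(n,k) = k*S(n-1,k) + S(n-1,k-1).
S(7,4) = 350, S(7,3) = 301
S(8,4) = 4*350 + 301 = 1400 + 301
S(8,4) = 1701


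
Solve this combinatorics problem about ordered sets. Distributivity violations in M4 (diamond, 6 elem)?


Distributive law: a ^ (b v c) = (a ^ b) v (a ^ c).
Check all 6^3 = 216 ordered triples (a,b,c).
  e.g. a=a1, b=a2, c=a3: lhs=a1 != rhs=0
  e.g. a=a1, b=a2, c=a4: lhs=a1 != rhs=0
Total violating triples: 24


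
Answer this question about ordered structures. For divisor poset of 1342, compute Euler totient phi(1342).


phi(n) = n * prod_{p|n} (1 - 1/p).
Prime divisors of 1342: [2, 11, 61]
phi(1342) = 1342 * (1 - 1/2) * (1 - 1/11) * (1 - 1/61)
phi(1342) = 600


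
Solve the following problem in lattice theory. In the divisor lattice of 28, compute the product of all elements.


Divisors of 28: [1, 2, 4, 7, 14, 28]
Product = n^(d(n)/2) = 28^(6/2)
Product = 21952


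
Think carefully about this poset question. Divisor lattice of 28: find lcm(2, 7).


In a divisor lattice, join = lcm (least common multiple).
gcd(2,7) = 1
lcm(2,7) = 2*7/gcd = 14/1 = 14


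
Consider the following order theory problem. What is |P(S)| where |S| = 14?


Power set = 2^n.
2^14 = 16384


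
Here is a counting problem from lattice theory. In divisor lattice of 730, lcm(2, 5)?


Join=lcm.
gcd(2,5)=1
lcm=10


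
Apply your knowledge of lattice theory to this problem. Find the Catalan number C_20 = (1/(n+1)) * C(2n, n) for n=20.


C(n) = C(2n, n) / (n+1).
C(40, 20) = 137846528820
C(20) = 137846528820 / 21 = 6564120420


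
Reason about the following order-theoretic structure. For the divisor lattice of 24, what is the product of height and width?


Height = length of longest chain minus 1; width = size of largest antichain.
A maximum chain: 1 | 3 | 6 | 12 | 24  (height 4).
A maximum antichain: {2, 3}  (width 2).
Product = 4 * 2 = 8


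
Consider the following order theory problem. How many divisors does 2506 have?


Divisors of 2506: [1, 2, 7, 14, 179, 358, 1253, 2506]
Count: 8


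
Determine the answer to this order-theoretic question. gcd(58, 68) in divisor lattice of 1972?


Meet=gcd.
gcd(58,68)=2


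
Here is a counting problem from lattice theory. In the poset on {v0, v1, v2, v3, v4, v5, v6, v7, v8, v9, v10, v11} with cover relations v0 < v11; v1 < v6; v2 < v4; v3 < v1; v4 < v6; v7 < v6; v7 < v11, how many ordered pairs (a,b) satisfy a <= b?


The order relation is {(a,b) : a <= b}, reflexive so it includes (a,a).
Examples: (v0,v0), (v0,v11), (v1,v1), (v1,v6), (v10,v10), ...
Total ordered pairs: 21


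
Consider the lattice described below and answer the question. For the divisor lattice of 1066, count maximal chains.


A maximal chain goes from the minimum element to a maximal element via cover relations.
Counting all min-to-max paths in the cover graph.
Total maximal chains: 6


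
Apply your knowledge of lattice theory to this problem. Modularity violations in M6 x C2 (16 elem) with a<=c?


Modular law: if a <= c then a v (b ^ c) = (a v b) ^ c.
Check all triples (a,b,c) with a <= c among 16 elements.
This lattice is modular (diamonds M_m and their chain-products are modular).
Total violating triples: 0


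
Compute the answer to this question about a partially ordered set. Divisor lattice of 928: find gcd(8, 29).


In a divisor lattice, meet = gcd (greatest common divisor).
By Euclidean algorithm or factoring: gcd(8,29) = 1


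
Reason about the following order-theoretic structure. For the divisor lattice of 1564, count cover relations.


A cover relation a -< b holds when a < b with no c strictly between.
Cover relations:
  1 -< 2
  1 -< 17
  1 -< 23
  2 -< 4
  2 -< 34
  2 -< 46
  4 -< 68
  4 -< 92
  ...12 more
Total: 20


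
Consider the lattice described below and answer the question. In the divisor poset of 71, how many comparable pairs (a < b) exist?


A comparable pair {a,b} has a < b or b < a in the order.
Count unordered pairs where one element is strictly below the other.
Examples: {1,71}
Total comparable pairs: 1


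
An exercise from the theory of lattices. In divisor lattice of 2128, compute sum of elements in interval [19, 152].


Interval [19,152] in divisors of 2128: [19, 38, 76, 152]
Sum = 285


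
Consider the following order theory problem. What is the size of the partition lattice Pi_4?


B(n) = number of set partitions of an n-element set.
B(n) satisfies the recurrence: B(n+1) = sum_k C(n,k)*B(k).
B(4) = 15


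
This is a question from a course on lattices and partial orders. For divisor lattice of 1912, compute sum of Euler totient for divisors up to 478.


Divisors of 1912 up to 478: [1, 2, 4, 8, 239, 478]
phi values: [1, 1, 2, 4, 238, 238]
Sum = 484


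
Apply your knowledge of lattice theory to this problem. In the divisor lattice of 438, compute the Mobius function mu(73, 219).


In a divisor lattice, mu(a,b) = mu(b/a) where mu is the classical Mobius function.
b/a = 219/73 = 3
Prime factorization of 3: primes [3]
3 is squarefree with 1 prime factor(s), so mu(3) = (-1)^1 = -1


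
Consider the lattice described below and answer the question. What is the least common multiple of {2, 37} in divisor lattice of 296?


In a divisor lattice, join = lcm (least common multiple).
Compute lcm iteratively: start with first element, then lcm(current, next).
Elements: [2, 37]
lcm(2,37) = 74
Final lcm = 74


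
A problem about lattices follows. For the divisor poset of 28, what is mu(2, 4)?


In a divisor lattice, mu(a,b) = mu(b/a) where mu is the classical Mobius function.
b/a = 4/2 = 2
Prime factorization of 2: primes [2]
2 is squarefree with 1 prime factor(s), so mu(2) = (-1)^1 = -1


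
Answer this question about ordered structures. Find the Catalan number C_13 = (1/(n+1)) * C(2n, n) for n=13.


C(n) = C(2n, n) / (n+1).
C(26, 13) = 10400600
C(13) = 10400600 / 14 = 742900


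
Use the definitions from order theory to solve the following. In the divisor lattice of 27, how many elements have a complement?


An element a is complemented if some b has a meet b = bottom, a join b = top.
a is complemented iff gcd(a, n/a)=1, i.e. a is a unitary divisor of 27.
Complemented elements: 1, 27
Count: 2


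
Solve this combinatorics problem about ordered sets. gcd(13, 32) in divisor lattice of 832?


Meet=gcd.
gcd(13,32)=1


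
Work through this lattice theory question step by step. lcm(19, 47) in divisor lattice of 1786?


Join=lcm.
gcd(19,47)=1
lcm=893


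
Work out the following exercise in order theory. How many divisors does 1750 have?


Divisors of 1750: [1, 2, 5, 7, 10, 14, 25, 35, 50, 70, 125, 175, 250, 350, 875, 1750]
Count: 16


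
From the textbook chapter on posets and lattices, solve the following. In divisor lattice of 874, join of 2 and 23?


In a divisor lattice, join = lcm (least common multiple).
gcd(2,23) = 1
lcm(2,23) = 2*23/gcd = 46/1 = 46


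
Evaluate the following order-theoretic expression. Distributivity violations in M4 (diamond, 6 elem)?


Distributive law: a ^ (b v c) = (a ^ b) v (a ^ c).
Check all 6^3 = 216 ordered triples (a,b,c).
  e.g. a=a1, b=a2, c=a3: lhs=a1 != rhs=0
  e.g. a=a1, b=a2, c=a4: lhs=a1 != rhs=0
Total violating triples: 24


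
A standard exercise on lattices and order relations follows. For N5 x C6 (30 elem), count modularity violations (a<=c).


Modular law: if a <= c then a v (b ^ c) = (a v b) ^ c.
Check all triples (a,b,c) with a <= c among 30 elements.
  e.g. a=(a,0), b=(c,0), c=(b,0): lhs=(a,0) != rhs=(b,0)
  e.g. a=(a,0), b=(c,1), c=(b,0): lhs=(a,0) != rhs=(b,0)
Total violating triples: 126


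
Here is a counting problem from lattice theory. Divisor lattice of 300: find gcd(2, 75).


In a divisor lattice, meet = gcd (greatest common divisor).
By Euclidean algorithm or factoring: gcd(2,75) = 1


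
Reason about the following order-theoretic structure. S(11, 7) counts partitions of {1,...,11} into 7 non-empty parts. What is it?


S(n,k) = k*S(n-1,k) + S(n-1,k-1).
S(10,7) = 5880, S(10,6) = 22827
S(11,7) = 7*5880 + 22827 = 41160 + 22827
S(11,7) = 63987


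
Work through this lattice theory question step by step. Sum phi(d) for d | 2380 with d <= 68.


Divisors of 2380 up to 68: [1, 2, 4, 5, 7, 10, 14, 17, 20, 28, 34, 35, 68]
phi values: [1, 1, 2, 4, 6, 4, 6, 16, 8, 12, 16, 24, 32]
Sum = 132


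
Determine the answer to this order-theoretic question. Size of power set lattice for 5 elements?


Power set = 2^n.
2^5 = 32


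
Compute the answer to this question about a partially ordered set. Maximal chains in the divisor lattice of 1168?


A maximal chain goes from the minimum element to a maximal element via cover relations.
Counting all min-to-max paths in the cover graph.
Total maximal chains: 5


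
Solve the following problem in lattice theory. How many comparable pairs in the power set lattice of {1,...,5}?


A comparable pair {a,b} has a < b or b < a in the order.
Count unordered pairs where one element is strictly below the other.
Examples: {{},{1}}, {{},{2}}, {{},{3}}, {{},{4}}, ...
Total comparable pairs: 211


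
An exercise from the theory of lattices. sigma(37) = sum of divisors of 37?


sigma(n) = sum of divisors.
Divisors of 37: [1, 37]
Sum = 38


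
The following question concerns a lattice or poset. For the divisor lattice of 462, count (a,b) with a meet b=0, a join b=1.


Complement pair (a,b): a meet b = bottom, a join b = top.
Here: gcd(a,b)=1 and lcm(a,b)=462, i.e. a*b=462 with a,b coprime.
Pairs found: (1,462), (2,231), (3,154), (6,77), ... (12 more)
Total ordered pairs: 16
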